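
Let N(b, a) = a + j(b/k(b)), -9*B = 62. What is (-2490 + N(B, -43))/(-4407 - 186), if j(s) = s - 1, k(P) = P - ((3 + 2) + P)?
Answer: 113968/206685 ≈ 0.55141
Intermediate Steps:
B = -62/9 (B = -1/9*62 = -62/9 ≈ -6.8889)
k(P) = -5 (k(P) = P - (5 + P) = P + (-5 - P) = -5)
j(s) = -1 + s
N(b, a) = -1 + a - b/5 (N(b, a) = a + (-1 + b/(-5)) = a + (-1 + b*(-1/5)) = a + (-1 - b/5) = -1 + a - b/5)
(-2490 + N(B, -43))/(-4407 - 186) = (-2490 + (-1 - 43 - 1/5*(-62/9)))/(-4407 - 186) = (-2490 + (-1 - 43 + 62/45))/(-4593) = (-2490 - 1918/45)*(-1/4593) = -113968/45*(-1/4593) = 113968/206685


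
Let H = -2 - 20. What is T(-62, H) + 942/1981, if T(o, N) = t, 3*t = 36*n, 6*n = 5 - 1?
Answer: 16790/1981 ≈ 8.4755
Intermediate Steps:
n = 2/3 (n = (5 - 1)/6 = (1/6)*4 = 2/3 ≈ 0.66667)
t = 8 (t = (36*(2/3))/3 = (1/3)*24 = 8)
H = -22
T(o, N) = 8
T(-62, H) + 942/1981 = 8 + 942/1981 = 16790/1981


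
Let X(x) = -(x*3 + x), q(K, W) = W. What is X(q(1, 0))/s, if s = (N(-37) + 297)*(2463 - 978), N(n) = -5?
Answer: 0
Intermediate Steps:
X(x) = -4*x (X(x) = -(3*x + x) = -4*x)
s = 433620 (s = (-5 + 297)*(2463 - 978) = 292*1485 = 433620)
X(q(1, 0))/s = -4*0/433620 = 0*(1/433620) = 0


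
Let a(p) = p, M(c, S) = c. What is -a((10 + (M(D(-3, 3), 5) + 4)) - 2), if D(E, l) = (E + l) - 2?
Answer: -10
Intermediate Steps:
D(E, l) = -2 + E + l
-a((10 + (M(D(-3, 3), 5) + 4)) - 2) = -((10 + ((-2 - 3 + 3) + 4)) - 2) = -((10 + (-2 + 4)) - 2) = -((10 + 2) - 2) = -(12 - 2) = -1*10 = -10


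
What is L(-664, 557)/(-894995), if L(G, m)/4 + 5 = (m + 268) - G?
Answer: -5936/894995 ≈ -0.0066324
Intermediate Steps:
L(G, m) = 1052 - 4*G + 4*m (L(G, m) = -20 + 4*((m + 268) - G) = -20 + 4*((268 + m) - G) = -20 + 4*(268 + m - G) = -20 + (1072 - 4*G + 4*m) = 1052 - 4*G + 4*m)
L(-664, 557)/(-894995) = (1052 - 4*(-664) + 4*557)/(-894995) = (1052 + 2656 + 2228)*(-1/894995) = 5936*(-1/894995) = -5936/894995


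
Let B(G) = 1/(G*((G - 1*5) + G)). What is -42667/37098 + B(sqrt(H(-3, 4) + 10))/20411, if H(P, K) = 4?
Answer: -26997086051/23473425618 + 5*sqrt(14)/8858374 ≈ -1.1501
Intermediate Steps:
B(G) = 1/(G*(-5 + 2*G)) (B(G) = 1/(G*((G - 5) + G)) = 1/(G*((-5 + G) + G)) = 1/(G*(-5 + 2*G)))
-42667/37098 + B(sqrt(H(-3, 4) + 10))/20411 = -42667/37098 + (1/((sqrt(4 + 10))*(-5 + 2*sqrt(4 + 10))))/20411 = -42667*1/37098 + (1/((sqrt(14))*(-5 + 2*sqrt(14))))*(1/20411) = -42667/37098 + ((sqrt(14)/14)/(-5 + 2*sqrt(14)))*(1/20411) = -42667/37098 + (sqrt(14)/(14*(-5 + 2*sqrt(14))))*(1/20411) = -42667/37098 + sqrt(14)/(285754*(-5 + 2*sqrt(14)))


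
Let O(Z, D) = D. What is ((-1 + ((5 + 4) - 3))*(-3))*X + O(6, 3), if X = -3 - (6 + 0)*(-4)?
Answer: -312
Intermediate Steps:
X = 21 (X = -3 - 6*(-4) = -3 - 1*(-24) = -3 + 24 = 21)
((-1 + ((5 + 4) - 3))*(-3))*X + O(6, 3) = ((-1 + ((5 + 4) - 3))*(-3))*21 + 3 = ((-1 + (9 - 3))*(-3))*21 + 3 = ((-1 + 6)*(-3))*21 + 3 = (5*(-3))*21 + 3 = -15*21 + 3 = -315 + 3 = -312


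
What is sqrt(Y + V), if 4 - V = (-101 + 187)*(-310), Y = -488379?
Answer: I*sqrt(461715) ≈ 679.5*I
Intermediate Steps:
V = 26664 (V = 4 - (-101 + 187)*(-310) = 4 - 86*(-310) = 4 - 1*(-26660) = 4 + 26660 = 26664)
sqrt(Y + V) = sqrt(-488379 + 26664) = sqrt(-461715) = I*sqrt(461715)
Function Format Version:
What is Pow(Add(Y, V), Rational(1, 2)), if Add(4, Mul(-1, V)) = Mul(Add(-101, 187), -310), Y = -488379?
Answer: Mul(I, Pow(461715, Rational(1, 2))) ≈ Mul(679.50, I)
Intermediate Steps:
V = 26664 (V = Add(4, Mul(-1, Mul(Add(-101, 187), -310))) = Add(4, Mul(-1, Mul(86, -310))) = Add(4, Mul(-1, -26660)) = Add(4, 26660) = 26664)
Pow(Add(Y, V), Rational(1, 2)) = Pow(Add(-488379, 26664), Rational(1, 2)) = Pow(-461715, Rational(1, 2)) = Mul(I, Pow(461715, Rational(1, 2)))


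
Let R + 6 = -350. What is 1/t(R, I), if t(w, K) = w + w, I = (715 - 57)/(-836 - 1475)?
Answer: -1/712 ≈ -0.0014045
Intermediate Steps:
R = -356 (R = -6 - 350 = -356)
I = -658/2311 (I = 658/(-2311) = 658*(-1/2311) = -658/2311 ≈ -0.28473)
t(w, K) = 2*w
1/t(R, I) = 1/(2*(-356)) = 1/(-712) = -1/712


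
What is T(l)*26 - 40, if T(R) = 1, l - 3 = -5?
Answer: -14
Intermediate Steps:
l = -2 (l = 3 - 5 = -2)
T(l)*26 - 40 = 1*26 - 40 = 26 - 40 = -14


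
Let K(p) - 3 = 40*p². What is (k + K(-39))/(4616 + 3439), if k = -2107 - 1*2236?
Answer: 11300/1611 ≈ 7.0143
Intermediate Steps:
K(p) = 3 + 40*p²
k = -4343 (k = -2107 - 2236 = -4343)
(k + K(-39))/(4616 + 3439) = (-4343 + (3 + 40*(-39)²))/(4616 + 3439) = (-4343 + (3 + 40*1521))/8055 = (-4343 + (3 + 60840))*(1/8055) = (-4343 + 60843)*(1/8055) = 56500*(1/8055) = 11300/1611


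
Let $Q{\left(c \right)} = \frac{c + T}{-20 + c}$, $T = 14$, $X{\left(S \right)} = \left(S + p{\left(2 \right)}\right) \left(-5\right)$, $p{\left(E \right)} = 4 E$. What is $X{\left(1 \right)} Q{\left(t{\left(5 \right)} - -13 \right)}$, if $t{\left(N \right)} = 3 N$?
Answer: $- \frac{945}{4} \approx -236.25$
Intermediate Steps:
$X{\left(S \right)} = -40 - 5 S$ ($X{\left(S \right)} = \left(S + 4 \cdot 2\right) \left(-5\right) = \left(S + 8\right) \left(-5\right) = \left(8 + S\right) \left(-5\right) = -40 - 5 S$)
$Q{\left(c \right)} = \frac{14 + c}{-20 + c}$ ($Q{\left(c \right)} = \frac{c + 14}{-20 + c} = \frac{14 + c}{-20 + c}$)
$X{\left(1 \right)} Q{\left(t{\left(5 \right)} - -13 \right)} = \left(-40 - 5\right) \frac{14 + \left(3 \cdot 5 - -13\right)}{-20 + \left(3 \cdot 5 - -13\right)} = \left(-40 - 5\right) \frac{14 + \left(15 + 13\right)}{-20 + \left(15 + 13\right)} = - 45 \frac{14 + 28}{-20 + 28} = - 45 \cdot \frac{1}{8} \cdot 42 = \left(-45\right) \frac{21}{4} = - \frac{945}{4}$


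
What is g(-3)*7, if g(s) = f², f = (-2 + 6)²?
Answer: 1792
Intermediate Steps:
f = 16 (f = 4² = 16)
g(s) = 256 (g(s) = 16² = 256)
g(-3)*7 = 256*7 = 1792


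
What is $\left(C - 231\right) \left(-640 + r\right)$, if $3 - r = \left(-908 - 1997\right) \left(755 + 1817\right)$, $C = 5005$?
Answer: $35666663802$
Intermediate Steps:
$r = 7471663$ ($r = 3 - \left(-908 - 1997\right) \left(755 + 1817\right) = 3 - \left(-2905\right) 2572 = 3 - -7471660 = 3 + 7471660 = 7471663$)
$\left(C - 231\right) \left(-640 + r\right) = \left(5005 - 231\right) \left(-640 + 7471663\right) = 4774 \cdot 7471023 = 35666663802$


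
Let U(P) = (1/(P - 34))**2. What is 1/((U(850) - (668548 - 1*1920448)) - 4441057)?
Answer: -665856/2123519323391 ≈ -3.1356e-7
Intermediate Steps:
U(P) = (-34 + P)**(-2) (U(P) = (1/(-34 + P))**2 = (-34 + P)**(-2))
1/((U(850) - (668548 - 1*1920448)) - 4441057) = 1/(((-34 + 850)**(-2) - (668548 - 1*1920448)) - 4441057) = 1/((816**(-2) - (668548 - 1920448)) - 4441057) = 1/((1/665856 - 1*(-1251900)) - 4441057) = 1/((1/665856 + 1251900) - 4441057) = 1/(833585126401/665856 - 4441057) = 1/(-2123519323391/665856) = -665856/2123519323391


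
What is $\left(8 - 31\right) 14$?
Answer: $-322$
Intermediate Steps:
$\left(8 - 31\right) 14 = \left(-23\right) 14 = -322$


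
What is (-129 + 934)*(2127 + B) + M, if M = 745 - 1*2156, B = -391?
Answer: 1396069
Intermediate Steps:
M = -1411 (M = 745 - 2156 = -1411)
(-129 + 934)*(2127 + B) + M = (-129 + 934)*(2127 - 391) - 1411 = 805*1736 - 1411 = 1397480 - 1411 = 1396069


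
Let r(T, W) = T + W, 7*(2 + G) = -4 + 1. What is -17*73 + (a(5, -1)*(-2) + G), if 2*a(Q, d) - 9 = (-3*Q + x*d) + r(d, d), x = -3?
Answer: -8669/7 ≈ -1238.4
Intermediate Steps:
G = -17/7 (G = -2 + (-4 + 1)/7 = -2 + (1/7)*(-3) = -2 - 3/7 = -17/7 ≈ -2.4286)
a(Q, d) = 9/2 - 3*Q/2 - d/2 (a(Q, d) = 9/2 + ((-3*Q - 3*d) + (d + d))/2 = 9/2 + ((-3*Q - 3*d) + 2*d)/2 = 9/2 + (-d - 3*Q)/2 = 9/2 + (-3*Q/2 - d/2) = 9/2 - 3*Q/2 - d/2)
-17*73 + (a(5, -1)*(-2) + G) = -17*73 + ((9/2 - 3/2*5 - 1/2*(-1))*(-2) - 17/7) = -1241 + ((9/2 - 15/2 + 1/2)*(-2) - 17/7) = -1241 + (-5/2*(-2) - 17/7) = -1241 + (5 - 17/7) = -1241 + 18/7 = -8669/7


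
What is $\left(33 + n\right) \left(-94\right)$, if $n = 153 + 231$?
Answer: $-39198$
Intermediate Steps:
$n = 384$
$\left(33 + n\right) \left(-94\right) = \left(33 + 384\right) \left(-94\right) = 417 \left(-94\right) = -39198$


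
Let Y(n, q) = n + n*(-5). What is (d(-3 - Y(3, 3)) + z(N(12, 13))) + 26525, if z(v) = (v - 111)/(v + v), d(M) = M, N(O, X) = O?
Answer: 212239/8 ≈ 26530.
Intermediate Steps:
Y(n, q) = -4*n (Y(n, q) = n - 5*n = -4*n)
z(v) = (-111 + v)/(2*v) (z(v) = (-111 + v)/((2*v)) = (-111 + v)*(1/(2*v)) = (-111 + v)/(2*v))
(d(-3 - Y(3, 3)) + z(N(12, 13))) + 26525 = ((-3 - (-4)*3) + (½)*(-111 + 12)/12) + 26525 = ((-3 - 1*(-12)) + (½)*(1/12)*(-99)) + 26525 = ((-3 + 12) - 33/8) + 26525 = (9 - 33/8) + 26525 = 39/8 + 26525 = 212239/8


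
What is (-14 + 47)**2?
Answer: 1089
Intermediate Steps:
(-14 + 47)**2 = 33**2 = 1089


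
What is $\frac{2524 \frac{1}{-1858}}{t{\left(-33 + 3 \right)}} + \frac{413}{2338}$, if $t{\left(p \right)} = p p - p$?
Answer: $\frac{25276361}{144282990} \approx 0.17519$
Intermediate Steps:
$t{\left(p \right)} = p^{2} - p$
$\frac{2524 \frac{1}{-1858}}{t{\left(-33 + 3 \right)}} + \frac{413}{2338} = \frac{2524 \frac{1}{-1858}}{\left(-33 + 3\right) \left(-1 + \left(-33 + 3\right)\right)} + \frac{413}{2338} = \frac{2524 \left(- \frac{1}{1858}\right)}{\left(-30\right) \left(-1 - 30\right)} + 413 \cdot \frac{1}{2338} = - \frac{1262}{929 \left(\left(-30\right) \left(-31\right)\right)} + \frac{59}{334} = - \frac{1262}{929 \cdot 930} + \frac{59}{334} = \left(- \frac{1262}{929}\right) \frac{1}{930} + \frac{59}{334} = - \frac{631}{431985} + \frac{59}{334} = \frac{25276361}{144282990}$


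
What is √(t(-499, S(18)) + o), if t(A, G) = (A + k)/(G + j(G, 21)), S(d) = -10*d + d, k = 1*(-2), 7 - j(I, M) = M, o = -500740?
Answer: I*√969427129/44 ≈ 707.63*I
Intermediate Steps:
j(I, M) = 7 - M
k = -2
S(d) = -9*d
t(A, G) = (-2 + A)/(-14 + G) (t(A, G) = (A - 2)/(G + (7 - 1*21)) = (-2 + A)/(G + (7 - 21)) = (-2 + A)/(G - 14) = (-2 + A)/(-14 + G))
√(t(-499, S(18)) + o) = √((-2 - 499)/(-14 - 9*18) - 500740) = √(-501/(-14 - 162) - 500740) = √(-501/(-176) - 500740) = √(-1/176*(-501) - 500740) = √(501/176 - 500740) = √(-88129739/176) = I*√969427129/44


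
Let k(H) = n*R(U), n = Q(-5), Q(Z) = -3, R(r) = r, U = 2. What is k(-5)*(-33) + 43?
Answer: 241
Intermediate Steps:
n = -3
k(H) = -6 (k(H) = -3*2 = -6)
k(-5)*(-33) + 43 = -6*(-33) + 43 = 198 + 43 = 241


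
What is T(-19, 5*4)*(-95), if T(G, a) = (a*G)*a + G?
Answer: 723805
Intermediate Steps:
T(G, a) = G + G*a² (T(G, a) = (G*a)*a + G = G*a² + G = G + G*a²)
T(-19, 5*4)*(-95) = -19*(1 + (5*4)²)*(-95) = -19*(1 + 20²)*(-95) = -19*(1 + 400)*(-95) = -19*401*(-95) = -7619*(-95) = 723805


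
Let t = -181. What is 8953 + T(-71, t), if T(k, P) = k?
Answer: 8882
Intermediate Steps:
8953 + T(-71, t) = 8953 - 71 = 8882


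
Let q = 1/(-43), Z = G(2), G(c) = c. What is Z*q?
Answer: -2/43 ≈ -0.046512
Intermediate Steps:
Z = 2
q = -1/43 ≈ -0.023256
Z*q = 2*(-1/43) = -2/43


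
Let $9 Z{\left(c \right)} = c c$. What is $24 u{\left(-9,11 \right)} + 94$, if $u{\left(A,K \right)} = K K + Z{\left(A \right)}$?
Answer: $3214$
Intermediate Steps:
$Z{\left(c \right)} = \frac{c^{2}}{9}$ ($Z{\left(c \right)} = \frac{c c}{9} = \frac{c^{2}}{9}$)
$u{\left(A,K \right)} = K^{2} + \frac{A^{2}}{9}$ ($u{\left(A,K \right)} = K K + \frac{A^{2}}{9} = K^{2} + \frac{A^{2}}{9}$)
$24 u{\left(-9,11 \right)} + 94 = 24 \left(11^{2} + \frac{\left(-9\right)^{2}}{9}\right) + 94 = 24 \left(121 + \frac{1}{9} \cdot 81\right) + 94 = 24 \left(121 + 9\right) + 94 = 24 \cdot 130 + 94 = 3120 + 94 = 3214$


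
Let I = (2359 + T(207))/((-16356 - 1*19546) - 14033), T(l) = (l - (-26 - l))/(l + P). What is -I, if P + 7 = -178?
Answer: 793/16645 ≈ 0.047642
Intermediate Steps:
P = -185 (P = -7 - 178 = -185)
T(l) = (26 + 2*l)/(-185 + l) (T(l) = (l - (-26 - l))/(l - 185) = (l + (26 + l))/(-185 + l) = (26 + 2*l)/(-185 + l))
I = -793/16645 (I = (2359 + 2*(13 + 207)/(-185 + 207))/((-16356 - 1*19546) - 14033) = (2359 + 2*220/22)/((-16356 - 19546) - 14033) = (2359 + 2*(1/22)*220)/(-35902 - 14033) = (2359 + 20)/(-49935) = 2379*(-1/49935) = -793/16645 ≈ -0.047642)
-I = -1*(-793/16645) = 793/16645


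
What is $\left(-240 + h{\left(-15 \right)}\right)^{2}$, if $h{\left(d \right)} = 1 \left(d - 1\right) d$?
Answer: $0$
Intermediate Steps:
$h{\left(d \right)} = d \left(-1 + d\right)$ ($h{\left(d \right)} = 1 \left(-1 + d\right) d = \left(-1 + d\right) d = d \left(-1 + d\right)$)
$\left(-240 + h{\left(-15 \right)}\right)^{2} = \left(-240 - 15 \left(-1 - 15\right)\right)^{2} = \left(-240 - -240\right)^{2} = \left(-240 + 240\right)^{2} = 0^{2} = 0$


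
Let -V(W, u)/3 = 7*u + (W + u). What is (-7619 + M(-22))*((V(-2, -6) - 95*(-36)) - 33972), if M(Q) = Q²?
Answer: 216918270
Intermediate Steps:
V(W, u) = -24*u - 3*W (V(W, u) = -3*(7*u + (W + u)) = -3*(W + 8*u) = -24*u - 3*W)
(-7619 + M(-22))*((V(-2, -6) - 95*(-36)) - 33972) = (-7619 + (-22)²)*(((-24*(-6) - 3*(-2)) - 95*(-36)) - 33972) = (-7619 + 484)*(((144 + 6) + 3420) - 33972) = -7135*((150 + 3420) - 33972) = -7135*(3570 - 33972) = -7135*(-30402) = 216918270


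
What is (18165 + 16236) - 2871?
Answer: 31530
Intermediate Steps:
(18165 + 16236) - 2871 = 34401 - 2871 = 31530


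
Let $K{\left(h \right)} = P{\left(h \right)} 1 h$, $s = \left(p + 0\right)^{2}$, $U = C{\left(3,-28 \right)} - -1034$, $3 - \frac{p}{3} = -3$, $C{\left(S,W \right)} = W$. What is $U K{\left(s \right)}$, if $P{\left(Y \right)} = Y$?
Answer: $105605856$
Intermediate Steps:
$p = 18$ ($p = 9 - -9 = 9 + 9 = 18$)
$U = 1006$ ($U = -28 - -1034 = -28 + 1034 = 1006$)
$s = 324$ ($s = \left(18 + 0\right)^{2} = 18^{2} = 324$)
$K{\left(h \right)} = h^{2}$ ($K{\left(h \right)} = h 1 h = h h = h^{2}$)
$U K{\left(s \right)} = 1006 \cdot 324^{2} = 1006 \cdot 104976 = 105605856$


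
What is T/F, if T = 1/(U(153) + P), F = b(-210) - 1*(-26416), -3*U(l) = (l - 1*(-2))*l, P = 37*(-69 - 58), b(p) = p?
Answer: -1/330300424 ≈ -3.0275e-9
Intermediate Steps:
P = -4699 (P = 37*(-127) = -4699)
U(l) = -l*(2 + l)/3 (U(l) = -(l - 1*(-2))*l/3 = -(l + 2)*l/3 = -(2 + l)*l/3 = -l*(2 + l)/3)
F = 26206 (F = -210 - 1*(-26416) = -210 + 26416 = 26206)
T = -1/12604 (T = 1/(-⅓*153*(2 + 153) - 4699) = 1/(-⅓*153*155 - 4699) = 1/(-7905 - 4699) = 1/(-12604) = -1/12604 ≈ -7.9340e-5)
T/F = -1/12604/26206 = -1/12604*1/26206 = -1/330300424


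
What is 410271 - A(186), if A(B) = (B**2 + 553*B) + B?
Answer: 272631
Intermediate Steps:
A(B) = B**2 + 554*B
410271 - A(186) = 410271 - 186*(554 + 186) = 410271 - 186*740 = 410271 - 1*137640 = 410271 - 137640 = 272631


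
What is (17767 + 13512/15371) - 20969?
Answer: -49204430/15371 ≈ -3201.1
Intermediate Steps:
(17767 + 13512/15371) - 20969 = 273110069/15371 - 20969 = -49204430/15371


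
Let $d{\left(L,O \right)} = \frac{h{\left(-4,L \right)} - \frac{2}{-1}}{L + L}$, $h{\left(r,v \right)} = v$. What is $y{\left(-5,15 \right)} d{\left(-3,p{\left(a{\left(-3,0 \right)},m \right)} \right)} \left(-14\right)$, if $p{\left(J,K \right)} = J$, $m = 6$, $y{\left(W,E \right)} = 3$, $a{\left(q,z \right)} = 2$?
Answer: $-7$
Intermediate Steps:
$d{\left(L,O \right)} = \frac{2 + L}{2 L}$ ($d{\left(L,O \right)} = \frac{L - \frac{2}{-1}}{L + L} = \frac{L - -2}{2 L} = \left(L + 2\right) \frac{1}{2 L} = \left(2 + L\right) \frac{1}{2 L} = \frac{2 + L}{2 L}$)
$y{\left(-5,15 \right)} d{\left(-3,p{\left(a{\left(-3,0 \right)},m \right)} \right)} \left(-14\right) = 3 \frac{2 - 3}{2 \left(-3\right)} \left(-14\right) = 3 \cdot \frac{1}{2} \left(- \frac{1}{3}\right) \left(-1\right) \left(-14\right) = 3 \cdot \frac{1}{6} \left(-14\right) = 3 \left(- \frac{7}{3}\right) = -7$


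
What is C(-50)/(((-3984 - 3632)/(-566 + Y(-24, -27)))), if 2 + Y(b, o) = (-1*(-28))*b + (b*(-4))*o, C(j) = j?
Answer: -11975/476 ≈ -25.158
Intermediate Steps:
Y(b, o) = -2 + 28*b - 4*b*o (Y(b, o) = -2 + ((-1*(-28))*b + (b*(-4))*o) = -2 + (28*b + (-4*b)*o) = -2 + (28*b - 4*b*o) = -2 + 28*b - 4*b*o)
C(-50)/(((-3984 - 3632)/(-566 + Y(-24, -27)))) = -50*(-566 + (-2 + 28*(-24) - 4*(-24)*(-27)))/(-3984 - 3632) = -50/((-7616/(-566 + (-2 - 672 - 2592)))) = -50/((-7616/(-566 - 3266))) = -50/((-7616/(-3832))) = -50/((-7616*(-1/3832))) = -50/952/479 = -50*479/952 = -11975/476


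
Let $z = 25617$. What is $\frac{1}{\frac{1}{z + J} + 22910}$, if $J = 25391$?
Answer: $\frac{51008}{1168593281} \approx 4.3649 \cdot 10^{-5}$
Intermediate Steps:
$\frac{1}{\frac{1}{z + J} + 22910} = \frac{1}{\frac{1}{25617 + 25391} + 22910} = \frac{1}{\frac{1}{51008} + 22910} = \frac{1}{\frac{1168593281}{51008}} = \frac{51008}{1168593281}$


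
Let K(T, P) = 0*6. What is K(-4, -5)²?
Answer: 0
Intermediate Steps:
K(T, P) = 0
K(-4, -5)² = 0² = 0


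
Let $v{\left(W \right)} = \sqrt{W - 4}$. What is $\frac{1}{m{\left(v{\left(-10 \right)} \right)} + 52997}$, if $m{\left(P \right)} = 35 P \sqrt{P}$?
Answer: $\frac{1}{7 \left(7571 + 5 \cdot 14^{\frac{3}{4}} i^{\frac{3}{2}}\right)} \approx 1.8933 \cdot 10^{-5} - 6.4207 \cdot 10^{-8} i$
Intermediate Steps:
$v{\left(W \right)} = \sqrt{-4 + W}$
$m{\left(P \right)} = 35 P^{\frac{3}{2}}$
$\frac{1}{m{\left(v{\left(-10 \right)} \right)} + 52997} = \frac{1}{35 \left(\sqrt{-4 - 10}\right)^{\frac{3}{2}} + 52997} = \frac{1}{35 \left(\sqrt{-14}\right)^{\frac{3}{2}} + 52997} = \frac{1}{35 \left(i \sqrt{14}\right)^{\frac{3}{2}} + 52997} = \frac{1}{35 \cdot 14^{\frac{3}{4}} i^{\frac{3}{2}} + 52997} = \frac{1}{52997 + 35 \cdot 14^{\frac{3}{4}} i^{\frac{3}{2}}}$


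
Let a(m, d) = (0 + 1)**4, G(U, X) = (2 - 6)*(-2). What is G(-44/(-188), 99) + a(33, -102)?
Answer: 9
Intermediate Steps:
G(U, X) = 8 (G(U, X) = -4*(-2) = 8)
a(m, d) = 1 (a(m, d) = 1**4 = 1)
G(-44/(-188), 99) + a(33, -102) = 8 + 1 = 9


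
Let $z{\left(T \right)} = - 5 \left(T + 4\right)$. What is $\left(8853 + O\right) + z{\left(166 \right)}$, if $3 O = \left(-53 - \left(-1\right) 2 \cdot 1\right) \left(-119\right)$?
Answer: $10026$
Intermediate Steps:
$z{\left(T \right)} = -20 - 5 T$ ($z{\left(T \right)} = - 5 \left(4 + T\right) = -20 - 5 T$)
$O = 2023$ ($O = \frac{\left(-53 - \left(-1\right) 2 \cdot 1\right) \left(-119\right)}{3} = \frac{\left(-53 - \left(-2\right) 1\right) \left(-119\right)}{3} = \frac{\left(-53 - -2\right) \left(-119\right)}{3} = \frac{\left(-53 + 2\right) \left(-119\right)}{3} = \frac{\left(-51\right) \left(-119\right)}{3} = \frac{1}{3} \cdot 6069 = 2023$)
$\left(8853 + O\right) + z{\left(166 \right)} = \left(8853 + 2023\right) - 850 = 10876 - 850 = 10026$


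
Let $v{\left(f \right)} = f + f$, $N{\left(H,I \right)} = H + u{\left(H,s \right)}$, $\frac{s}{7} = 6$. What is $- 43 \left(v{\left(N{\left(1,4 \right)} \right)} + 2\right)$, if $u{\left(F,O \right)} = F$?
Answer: $-258$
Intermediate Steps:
$s = 42$ ($s = 7 \cdot 6 = 42$)
$N{\left(H,I \right)} = 2 H$ ($N{\left(H,I \right)} = H + H = 2 H$)
$v{\left(f \right)} = 2 f$
$- 43 \left(v{\left(N{\left(1,4 \right)} \right)} + 2\right) = - 43 \left(2 \cdot 2 \cdot 1 + 2\right) = - 43 \left(2 \cdot 2 + 2\right) = - 43 \left(4 + 2\right) = \left(-43\right) 6 = -258$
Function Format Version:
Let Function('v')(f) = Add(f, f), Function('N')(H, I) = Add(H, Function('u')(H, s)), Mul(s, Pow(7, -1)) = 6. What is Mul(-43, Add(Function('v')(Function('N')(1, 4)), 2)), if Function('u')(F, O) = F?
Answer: -258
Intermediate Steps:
s = 42 (s = Mul(7, 6) = 42)
Function('N')(H, I) = Mul(2, H) (Function('N')(H, I) = Add(H, H) = Mul(2, H))
Function('v')(f) = Mul(2, f)
Mul(-43, Add(Function('v')(Function('N')(1, 4)), 2)) = Mul(-43, Add(Mul(2, Mul(2, 1)), 2)) = Mul(-43, Add(Mul(2, 2), 2)) = Mul(-43, Add(4, 2)) = Mul(-43, 6) = -258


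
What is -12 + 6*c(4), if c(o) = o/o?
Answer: -6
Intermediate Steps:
c(o) = 1
-12 + 6*c(4) = -12 + 6*1 = -12 + 6 = -6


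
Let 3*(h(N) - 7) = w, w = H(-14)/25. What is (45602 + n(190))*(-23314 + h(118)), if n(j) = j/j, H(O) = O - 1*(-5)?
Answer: -26571864834/25 ≈ -1.0629e+9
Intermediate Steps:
H(O) = 5 + O (H(O) = O + 5 = 5 + O)
w = -9/25 (w = (5 - 14)/25 = -9*1/25 = -9/25 ≈ -0.36000)
h(N) = 172/25 (h(N) = 7 + (⅓)*(-9/25) = 7 - 3/25 = 172/25)
n(j) = 1
(45602 + n(190))*(-23314 + h(118)) = (45602 + 1)*(-23314 + 172/25) = 45603*(-582678/25) = -26571864834/25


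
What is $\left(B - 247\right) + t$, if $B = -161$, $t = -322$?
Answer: $-730$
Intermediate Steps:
$\left(B - 247\right) + t = \left(-161 - 247\right) - 322 = -408 - 322 = -730$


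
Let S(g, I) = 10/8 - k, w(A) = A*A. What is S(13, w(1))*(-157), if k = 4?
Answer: 1727/4 ≈ 431.75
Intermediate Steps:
w(A) = A²
S(g, I) = -11/4 (S(g, I) = 10/8 - 1*4 = 10*(⅛) - 4 = 5/4 - 4 = -11/4)
S(13, w(1))*(-157) = -11/4*(-157) = 1727/4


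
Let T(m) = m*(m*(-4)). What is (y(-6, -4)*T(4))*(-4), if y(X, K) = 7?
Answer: 1792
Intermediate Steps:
T(m) = -4*m² (T(m) = m*(-4*m) = -4*m²)
(y(-6, -4)*T(4))*(-4) = (7*(-4*4²))*(-4) = (7*(-4*16))*(-4) = (7*(-64))*(-4) = -448*(-4) = 1792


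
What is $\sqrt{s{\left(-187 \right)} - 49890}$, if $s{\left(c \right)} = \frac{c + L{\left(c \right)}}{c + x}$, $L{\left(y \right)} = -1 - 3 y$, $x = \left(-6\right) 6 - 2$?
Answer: $\frac{i \sqrt{11225623}}{15} \approx 223.36 i$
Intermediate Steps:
$x = -38$ ($x = -36 - 2 = -38$)
$s{\left(c \right)} = \frac{-1 - 2 c}{-38 + c}$ ($s{\left(c \right)} = \frac{c - \left(1 + 3 c\right)}{c - 38} = \frac{-1 - 2 c}{-38 + c}$)
$\sqrt{s{\left(-187 \right)} - 49890} = \sqrt{\frac{-1 - -374}{-38 - 187} - 49890} = \sqrt{\frac{-1 + 374}{-225} - 49890} = \sqrt{\left(- \frac{1}{225}\right) 373 - 49890} = \sqrt{- \frac{373}{225} - 49890} = \sqrt{- \frac{11225623}{225}} = \frac{i \sqrt{11225623}}{15}$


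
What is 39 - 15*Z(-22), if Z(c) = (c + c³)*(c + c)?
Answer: -7042161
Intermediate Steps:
Z(c) = 2*c*(c + c³) (Z(c) = (c + c³)*(2*c) = 2*c*(c + c³))
39 - 15*Z(-22) = 39 - 30*(-22)²*(1 + (-22)²) = 39 - 30*484*(1 + 484) = 39 - 30*484*485 = 39 - 15*469480 = 39 - 7042200 = -7042161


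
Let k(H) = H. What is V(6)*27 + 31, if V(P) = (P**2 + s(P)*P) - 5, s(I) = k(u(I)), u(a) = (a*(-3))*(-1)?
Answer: 3784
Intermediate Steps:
u(a) = 3*a (u(a) = -3*a*(-1) = 3*a)
s(I) = 3*I
V(P) = -5 + 4*P**2 (V(P) = (P**2 + (3*P)*P) - 5 = (P**2 + 3*P**2) - 5 = 4*P**2 - 5 = -5 + 4*P**2)
V(6)*27 + 31 = (-5 + 4*6**2)*27 + 31 = (-5 + 4*36)*27 + 31 = (-5 + 144)*27 + 31 = 139*27 + 31 = 3753 + 31 = 3784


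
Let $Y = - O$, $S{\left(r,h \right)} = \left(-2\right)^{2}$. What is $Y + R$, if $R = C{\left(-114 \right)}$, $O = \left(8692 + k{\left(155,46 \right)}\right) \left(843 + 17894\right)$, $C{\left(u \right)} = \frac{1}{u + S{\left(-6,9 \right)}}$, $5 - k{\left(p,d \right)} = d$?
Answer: $- \frac{17830316571}{110} \approx -1.6209 \cdot 10^{8}$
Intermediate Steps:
$k{\left(p,d \right)} = 5 - d$
$S{\left(r,h \right)} = 4$
$C{\left(u \right)} = \frac{1}{4 + u}$ ($C{\left(u \right)} = \frac{1}{u + 4} = \frac{1}{4 + u}$)
$O = 162093787$ ($O = \left(8692 + \left(5 - 46\right)\right) \left(843 + 17894\right) = \left(8692 + \left(5 - 46\right)\right) 18737 = \left(8692 - 41\right) 18737 = 8651 \cdot 18737 = 162093787$)
$R = - \frac{1}{110}$ ($R = \frac{1}{4 - 114} = \frac{1}{-110} = - \frac{1}{110} \approx -0.0090909$)
$Y = -162093787$ ($Y = \left(-1\right) 162093787 = -162093787$)
$Y + R = -162093787 - \frac{1}{110} = - \frac{17830316571}{110}$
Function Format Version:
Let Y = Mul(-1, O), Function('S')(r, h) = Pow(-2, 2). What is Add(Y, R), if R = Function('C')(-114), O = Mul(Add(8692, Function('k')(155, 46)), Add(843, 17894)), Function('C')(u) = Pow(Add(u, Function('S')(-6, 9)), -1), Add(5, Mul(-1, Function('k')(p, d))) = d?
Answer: Rational(-17830316571, 110) ≈ -1.6209e+8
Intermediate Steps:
Function('k')(p, d) = Add(5, Mul(-1, d))
Function('S')(r, h) = 4
Function('C')(u) = Pow(Add(4, u), -1) (Function('C')(u) = Pow(Add(u, 4), -1) = Pow(Add(4, u), -1))
O = 162093787 (O = Mul(Add(8692, Add(5, Mul(-1, 46))), Add(843, 17894)) = Mul(Add(8692, Add(5, -46)), 18737) = Mul(Add(8692, -41), 18737) = Mul(8651, 18737) = 162093787)
R = Rational(-1, 110) (R = Pow(Add(4, -114), -1) = Pow(-110, -1) = Rational(-1, 110) ≈ -0.0090909)
Y = -162093787 (Y = Mul(-1, 162093787) = -162093787)
Add(Y, R) = Add(-162093787, Rational(-1, 110)) = Rational(-17830316571, 110)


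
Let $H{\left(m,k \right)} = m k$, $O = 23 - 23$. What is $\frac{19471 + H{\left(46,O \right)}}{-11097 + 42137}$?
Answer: $\frac{19471}{31040} \approx 0.62729$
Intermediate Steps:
$O = 0$
$H{\left(m,k \right)} = k m$
$\frac{19471 + H{\left(46,O \right)}}{-11097 + 42137} = \frac{19471 + 0 \cdot 46}{-11097 + 42137} = \frac{19471 + 0}{31040} = 19471 \cdot \frac{1}{31040} = \frac{19471}{31040}$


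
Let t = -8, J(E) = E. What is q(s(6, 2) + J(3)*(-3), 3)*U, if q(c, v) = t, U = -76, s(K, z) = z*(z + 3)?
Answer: 608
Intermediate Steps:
s(K, z) = z*(3 + z)
q(c, v) = -8
q(s(6, 2) + J(3)*(-3), 3)*U = -8*(-76) = 608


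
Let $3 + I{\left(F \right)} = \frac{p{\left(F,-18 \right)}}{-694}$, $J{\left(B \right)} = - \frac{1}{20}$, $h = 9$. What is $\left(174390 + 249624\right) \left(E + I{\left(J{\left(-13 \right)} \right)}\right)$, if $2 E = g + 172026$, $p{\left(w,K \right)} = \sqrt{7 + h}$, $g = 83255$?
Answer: $\frac{18779669314947}{347} \approx 5.412 \cdot 10^{10}$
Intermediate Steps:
$p{\left(w,K \right)} = 4$ ($p{\left(w,K \right)} = \sqrt{7 + 9} = \sqrt{16} = 4$)
$E = \frac{255281}{2}$ ($E = \frac{83255 + 172026}{2} = \frac{1}{2} \cdot 255281 = \frac{255281}{2} \approx 1.2764 \cdot 10^{5}$)
$J{\left(B \right)} = - \frac{1}{20}$ ($J{\left(B \right)} = \left(-1\right) \frac{1}{20} = - \frac{1}{20}$)
$I{\left(F \right)} = - \frac{1043}{347}$ ($I{\left(F \right)} = -3 + \frac{4}{-694} = -3 + 4 \left(- \frac{1}{694}\right) = -3 - \frac{2}{347} = - \frac{1043}{347}$)
$\left(174390 + 249624\right) \left(E + I{\left(J{\left(-13 \right)} \right)}\right) = \left(174390 + 249624\right) \left(\frac{255281}{2} - \frac{1043}{347}\right) = 424014 \cdot \frac{88580421}{694} = \frac{18779669314947}{347}$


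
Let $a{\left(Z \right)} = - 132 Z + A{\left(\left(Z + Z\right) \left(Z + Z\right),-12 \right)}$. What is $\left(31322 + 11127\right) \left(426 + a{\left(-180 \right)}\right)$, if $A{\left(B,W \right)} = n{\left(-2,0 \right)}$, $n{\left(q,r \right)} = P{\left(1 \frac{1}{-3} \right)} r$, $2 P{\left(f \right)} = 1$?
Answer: $1026671514$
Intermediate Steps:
$P{\left(f \right)} = \frac{1}{2}$ ($P{\left(f \right)} = \frac{1}{2} \cdot 1 = \frac{1}{2}$)
$n{\left(q,r \right)} = \frac{r}{2}$
$A{\left(B,W \right)} = 0$ ($A{\left(B,W \right)} = \frac{1}{2} \cdot 0 = 0$)
$a{\left(Z \right)} = - 132 Z$ ($a{\left(Z \right)} = - 132 Z + 0 = - 132 Z$)
$\left(31322 + 11127\right) \left(426 + a{\left(-180 \right)}\right) = \left(31322 + 11127\right) \left(426 - -23760\right) = 42449 \left(426 + 23760\right) = 42449 \cdot 24186 = 1026671514$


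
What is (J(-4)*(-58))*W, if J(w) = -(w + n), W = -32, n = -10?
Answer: 25984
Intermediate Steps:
J(w) = 10 - w (J(w) = -(w - 10) = -(-10 + w) = 10 - w)
(J(-4)*(-58))*W = ((10 - 1*(-4))*(-58))*(-32) = ((10 + 4)*(-58))*(-32) = (14*(-58))*(-32) = -812*(-32) = 25984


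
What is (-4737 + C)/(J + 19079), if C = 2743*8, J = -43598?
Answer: -17207/24519 ≈ -0.70178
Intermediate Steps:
C = 21944
(-4737 + C)/(J + 19079) = (-4737 + 21944)/(-43598 + 19079) = 17207/(-24519) = 17207*(-1/24519) = -17207/24519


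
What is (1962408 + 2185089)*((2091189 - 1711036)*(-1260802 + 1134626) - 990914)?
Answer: -198943717903167474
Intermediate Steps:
(1962408 + 2185089)*((2091189 - 1711036)*(-1260802 + 1134626) - 990914) = 4147497*(380153*(-126176) - 990914) = 4147497*(-47966184928 - 990914) = 4147497*(-47967175842) = -198943717903167474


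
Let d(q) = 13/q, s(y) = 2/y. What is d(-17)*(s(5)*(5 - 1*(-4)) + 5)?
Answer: -559/85 ≈ -6.5765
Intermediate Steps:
d(-17)*(s(5)*(5 - 1*(-4)) + 5) = (13/(-17))*((2/5)*(5 - 1*(-4)) + 5) = (13*(-1/17))*((2*(⅕))*(5 + 4) + 5) = -13*((⅖)*9 + 5)/17 = -13*(18/5 + 5)/17 = -13/17*43/5 = -559/85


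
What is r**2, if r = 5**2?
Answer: 625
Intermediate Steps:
r = 25
r**2 = 25**2 = 625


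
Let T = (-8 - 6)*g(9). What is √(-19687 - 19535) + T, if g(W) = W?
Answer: -126 + 3*I*√4358 ≈ -126.0 + 198.05*I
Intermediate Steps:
T = -126 (T = (-8 - 6)*9 = -14*9 = -126)
√(-19687 - 19535) + T = √(-19687 - 19535) - 126 = √(-39222) - 126 = 3*I*√4358 - 126 = -126 + 3*I*√4358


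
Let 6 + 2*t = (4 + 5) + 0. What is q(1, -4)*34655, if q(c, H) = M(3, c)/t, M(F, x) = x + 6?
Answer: 485170/3 ≈ 1.6172e+5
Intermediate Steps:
M(F, x) = 6 + x
t = 3/2 (t = -3 + ((4 + 5) + 0)/2 = -3 + (9 + 0)/2 = -3 + (½)*9 = -3 + 9/2 = 3/2 ≈ 1.5000)
q(c, H) = 4 + 2*c/3 (q(c, H) = (6 + c)/(3/2) = (6 + c)*(⅔) = 4 + 2*c/3)
q(1, -4)*34655 = (4 + (⅔)*1)*34655 = (4 + ⅔)*34655 = (14/3)*34655 = 485170/3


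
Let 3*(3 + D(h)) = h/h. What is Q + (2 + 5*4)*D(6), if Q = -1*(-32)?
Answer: -80/3 ≈ -26.667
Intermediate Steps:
D(h) = -8/3 (D(h) = -3 + (h/h)/3 = -3 + (1/3)*1 = -3 + 1/3 = -8/3)
Q = 32
Q + (2 + 5*4)*D(6) = 32 + (2 + 5*4)*(-8/3) = 32 + (2 + 20)*(-8/3) = 32 + 22*(-8/3) = 32 - 176/3 = -80/3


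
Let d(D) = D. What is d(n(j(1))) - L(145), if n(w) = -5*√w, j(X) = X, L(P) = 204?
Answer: -209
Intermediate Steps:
d(n(j(1))) - L(145) = -5*√1 - 1*204 = -5*1 - 204 = -5 - 204 = -209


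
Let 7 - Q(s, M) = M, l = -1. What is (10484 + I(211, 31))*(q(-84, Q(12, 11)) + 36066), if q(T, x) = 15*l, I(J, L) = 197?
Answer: 385060731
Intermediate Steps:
Q(s, M) = 7 - M
q(T, x) = -15 (q(T, x) = 15*(-1) = -15)
(10484 + I(211, 31))*(q(-84, Q(12, 11)) + 36066) = (10484 + 197)*(-15 + 36066) = 10681*36051 = 385060731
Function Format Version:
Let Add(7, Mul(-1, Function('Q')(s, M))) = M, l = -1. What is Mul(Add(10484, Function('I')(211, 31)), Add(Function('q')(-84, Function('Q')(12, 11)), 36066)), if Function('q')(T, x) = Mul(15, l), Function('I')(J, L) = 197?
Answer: 385060731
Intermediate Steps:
Function('Q')(s, M) = Add(7, Mul(-1, M))
Function('q')(T, x) = -15 (Function('q')(T, x) = Mul(15, -1) = -15)
Mul(Add(10484, Function('I')(211, 31)), Add(Function('q')(-84, Function('Q')(12, 11)), 36066)) = Mul(Add(10484, 197), Add(-15, 36066)) = Mul(10681, 36051) = 385060731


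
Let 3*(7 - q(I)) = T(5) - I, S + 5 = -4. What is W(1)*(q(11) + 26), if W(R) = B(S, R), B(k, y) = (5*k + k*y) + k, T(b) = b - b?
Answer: -2310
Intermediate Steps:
T(b) = 0
S = -9 (S = -5 - 4 = -9)
B(k, y) = 6*k + k*y
W(R) = -54 - 9*R (W(R) = -9*(6 + R) = -54 - 9*R)
q(I) = 7 + I/3 (q(I) = 7 - (0 - I)/3 = 7 - (-1)*I/3 = 7 + I/3)
W(1)*(q(11) + 26) = (-54 - 9*1)*((7 + (1/3)*11) + 26) = (-54 - 9)*((7 + 11/3) + 26) = -63*(32/3 + 26) = -63*110/3 = -2310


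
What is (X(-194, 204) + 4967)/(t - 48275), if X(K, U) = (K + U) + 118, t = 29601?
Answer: -5095/18674 ≈ -0.27284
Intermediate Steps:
X(K, U) = 118 + K + U
(X(-194, 204) + 4967)/(t - 48275) = ((118 - 194 + 204) + 4967)/(29601 - 48275) = (128 + 4967)/(-18674) = 5095*(-1/18674) = -5095/18674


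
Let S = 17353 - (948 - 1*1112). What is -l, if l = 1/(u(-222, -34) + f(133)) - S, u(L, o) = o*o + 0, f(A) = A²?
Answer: 330107864/18845 ≈ 17517.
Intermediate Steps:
u(L, o) = o² (u(L, o) = o² + 0 = o²)
S = 17517 (S = 17353 - (948 - 1112) = 17353 - 1*(-164) = 17353 + 164 = 17517)
l = -330107864/18845 (l = 1/((-34)² + 133²) - 1*17517 = 1/(1156 + 17689) - 17517 = 1/18845 - 17517 = -330107864/18845 ≈ -17517.)
-l = -1*(-330107864/18845) = 330107864/18845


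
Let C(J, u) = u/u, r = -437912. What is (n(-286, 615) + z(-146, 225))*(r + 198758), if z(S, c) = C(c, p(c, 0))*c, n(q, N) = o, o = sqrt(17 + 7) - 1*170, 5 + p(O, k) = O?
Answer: -13153470 - 478308*sqrt(6) ≈ -1.4325e+7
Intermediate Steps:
p(O, k) = -5 + O
C(J, u) = 1
o = -170 + 2*sqrt(6) (o = sqrt(24) - 170 = 2*sqrt(6) - 170 = -170 + 2*sqrt(6) ≈ -165.10)
n(q, N) = -170 + 2*sqrt(6)
z(S, c) = c (z(S, c) = 1*c = c)
(n(-286, 615) + z(-146, 225))*(r + 198758) = ((-170 + 2*sqrt(6)) + 225)*(-437912 + 198758) = (55 + 2*sqrt(6))*(-239154) = -13153470 - 478308*sqrt(6)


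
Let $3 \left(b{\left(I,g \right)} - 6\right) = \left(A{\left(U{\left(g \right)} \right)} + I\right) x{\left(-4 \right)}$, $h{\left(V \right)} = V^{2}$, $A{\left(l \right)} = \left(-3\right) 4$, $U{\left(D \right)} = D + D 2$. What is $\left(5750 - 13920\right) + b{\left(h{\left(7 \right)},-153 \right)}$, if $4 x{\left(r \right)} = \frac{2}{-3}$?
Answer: $- \frac{146989}{18} \approx -8166.1$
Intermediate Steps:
$U{\left(D \right)} = 3 D$ ($U{\left(D \right)} = D + 2 D = 3 D$)
$x{\left(r \right)} = - \frac{1}{6}$ ($x{\left(r \right)} = \frac{2 \frac{1}{-3}}{4} = \frac{2 \left(- \frac{1}{3}\right)}{4} = \frac{1}{4} \left(- \frac{2}{3}\right) = - \frac{1}{6}$)
$A{\left(l \right)} = -12$
$b{\left(I,g \right)} = \frac{20}{3} - \frac{I}{18}$ ($b{\left(I,g \right)} = 6 + \frac{\left(-12 + I\right) \left(- \frac{1}{6}\right)}{3} = 6 + \frac{2 - \frac{I}{6}}{3} = 6 - \left(- \frac{2}{3} + \frac{I}{18}\right) = \frac{20}{3} - \frac{I}{18}$)
$\left(5750 - 13920\right) + b{\left(h{\left(7 \right)},-153 \right)} = \left(5750 - 13920\right) + \left(\frac{20}{3} - \frac{7^{2}}{18}\right) = -8170 + \left(\frac{20}{3} - \frac{49}{18}\right) = -8170 + \frac{71}{18} = - \frac{146989}{18}$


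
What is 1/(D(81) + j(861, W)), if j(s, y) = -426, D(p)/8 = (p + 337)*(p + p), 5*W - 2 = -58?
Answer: 1/541302 ≈ 1.8474e-6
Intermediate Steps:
W = -56/5 (W = 2/5 + (1/5)*(-58) = 2/5 - 58/5 = -56/5 ≈ -11.200)
D(p) = 16*p*(337 + p) (D(p) = 8*((p + 337)*(p + p)) = 8*((337 + p)*(2*p)) = 8*(2*p*(337 + p)) = 16*p*(337 + p))
1/(D(81) + j(861, W)) = 1/(16*81*(337 + 81) - 426) = 1/(16*81*418 - 426) = 1/(541728 - 426) = 1/541302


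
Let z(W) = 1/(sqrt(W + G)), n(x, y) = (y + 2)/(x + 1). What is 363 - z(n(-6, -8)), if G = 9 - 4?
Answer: 363 - sqrt(155)/31 ≈ 362.60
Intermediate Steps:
G = 5
n(x, y) = (2 + y)/(1 + x)
z(W) = 1/sqrt(5 + W) (z(W) = 1/(sqrt(W + 5)) = 1/(sqrt(5 + W)) = 1/sqrt(5 + W))
363 - z(n(-6, -8)) = 363 - 1/sqrt(5 + (2 - 8)/(1 - 6)) = 363 - 1/sqrt(5 - 6/(-5)) = 363 - 1/sqrt(5 - 1/5*(-6)) = 363 - 1/sqrt(5 + 6/5) = 363 - 1/sqrt(31/5) = 363 - sqrt(155)/31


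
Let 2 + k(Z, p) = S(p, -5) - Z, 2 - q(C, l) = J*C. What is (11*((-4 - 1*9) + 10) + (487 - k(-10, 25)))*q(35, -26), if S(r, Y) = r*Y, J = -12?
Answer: 240962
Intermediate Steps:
S(r, Y) = Y*r
q(C, l) = 2 + 12*C (q(C, l) = 2 - (-12)*C = 2 + 12*C)
k(Z, p) = -2 - Z - 5*p (k(Z, p) = -2 + (-5*p - Z) = -2 + (-Z - 5*p) = -2 - Z - 5*p)
(11*((-4 - 1*9) + 10) + (487 - k(-10, 25)))*q(35, -26) = (11*((-4 - 1*9) + 10) + (487 - (-2 - 1*(-10) - 5*25)))*(2 + 12*35) = (11*((-4 - 9) + 10) + (487 - (-2 + 10 - 125)))*(2 + 420) = (11*(-13 + 10) + (487 - 1*(-117)))*422 = (11*(-3) + (487 + 117))*422 = (-33 + 604)*422 = 571*422 = 240962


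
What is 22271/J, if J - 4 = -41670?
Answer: -22271/41666 ≈ -0.53451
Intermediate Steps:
J = -41666 (J = 4 - 41670 = -41666)
22271/J = 22271/(-41666) = 22271*(-1/41666) = -22271/41666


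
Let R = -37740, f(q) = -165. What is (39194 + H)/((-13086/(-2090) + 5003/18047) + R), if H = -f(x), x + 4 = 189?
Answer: -742275907285/711619690444 ≈ -1.0431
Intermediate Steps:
x = 185 (x = -4 + 189 = 185)
H = 165 (H = -1*(-165) = 165)
(39194 + H)/((-13086/(-2090) + 5003/18047) + R) = (39194 + 165)/((-13086/(-2090) + 5003/18047) - 37740) = 39359/((-13086*(-1/2090) + 5003*(1/18047)) - 37740) = 39359/((6543/1045 + 5003/18047) - 37740) = 39359/(123309656/18859115 - 37740) = 39359/(-711619690444/18859115) = 39359*(-18859115/711619690444) = -742275907285/711619690444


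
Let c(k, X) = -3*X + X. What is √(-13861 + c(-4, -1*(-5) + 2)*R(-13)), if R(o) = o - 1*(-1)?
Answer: I*√13693 ≈ 117.02*I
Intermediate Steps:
R(o) = 1 + o (R(o) = o + 1 = 1 + o)
c(k, X) = -2*X
√(-13861 + c(-4, -1*(-5) + 2)*R(-13)) = √(-13861 + (-2*(-1*(-5) + 2))*(1 - 13)) = √(-13861 - 2*(5 + 2)*(-12)) = √(-13861 - 2*7*(-12)) = √(-13861 - 14*(-12)) = √(-13861 + 168) = √(-13693) = I*√13693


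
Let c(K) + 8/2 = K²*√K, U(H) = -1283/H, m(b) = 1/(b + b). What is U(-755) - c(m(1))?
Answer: 4303/755 - √2/8 ≈ 5.5226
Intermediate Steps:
m(b) = 1/(2*b)
c(K) = -4 + K^(5/2) (c(K) = -4 + K²*√K = -4 + K^(5/2))
U(-755) - c(m(1)) = -1283/(-755) - (-4 + ((½)/1)^(5/2)) = -1283*(-1/755) - (-4 + ((½)*1)^(5/2)) = 1283/755 - (-4 + (½)^(5/2)) = 1283/755 - (-4 + √2/8) = 1283/755 + (4 - √2/8) = 4303/755 - √2/8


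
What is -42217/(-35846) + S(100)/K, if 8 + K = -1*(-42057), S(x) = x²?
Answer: 2133642633/1507288454 ≈ 1.4156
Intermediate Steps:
K = 42049 (K = -8 - 1*(-42057) = -8 + 42057 = 42049)
-42217/(-35846) + S(100)/K = -42217/(-35846) + 100²/42049 = -42217*(-1/35846) + 10000*(1/42049) = 42217/35846 + 10000/42049 = 2133642633/1507288454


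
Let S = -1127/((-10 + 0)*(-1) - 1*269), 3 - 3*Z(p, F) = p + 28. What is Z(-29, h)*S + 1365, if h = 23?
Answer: 152159/111 ≈ 1370.8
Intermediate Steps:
Z(p, F) = -25/3 - p/3 (Z(p, F) = 1 - (p + 28)/3 = 1 - (28 + p)/3 = 1 + (-28/3 - p/3) = -25/3 - p/3)
S = 161/37 (S = -1127/(-10*(-1) - 269) = -1127/(10 - 269) = -1127/(-259) = -1127*(-1/259) = 161/37 ≈ 4.3513)
Z(-29, h)*S + 1365 = (-25/3 - ⅓*(-29))*(161/37) + 1365 = (-25/3 + 29/3)*(161/37) + 1365 = (4/3)*(161/37) + 1365 = 644/111 + 1365 = 152159/111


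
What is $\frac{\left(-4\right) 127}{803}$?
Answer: $- \frac{508}{803} \approx -0.63263$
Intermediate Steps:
$\frac{\left(-4\right) 127}{803} = \left(-508\right) \frac{1}{803} = - \frac{508}{803}$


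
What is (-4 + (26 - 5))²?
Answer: 289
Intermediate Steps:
(-4 + (26 - 5))² = (-4 + 21)² = 17² = 289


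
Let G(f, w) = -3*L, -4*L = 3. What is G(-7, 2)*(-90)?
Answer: -405/2 ≈ -202.50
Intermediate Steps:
L = -¾ (L = -¼*3 = -¾ ≈ -0.75000)
G(f, w) = 9/4 (G(f, w) = -3*(-¾) = 9/4)
G(-7, 2)*(-90) = (9/4)*(-90) = -405/2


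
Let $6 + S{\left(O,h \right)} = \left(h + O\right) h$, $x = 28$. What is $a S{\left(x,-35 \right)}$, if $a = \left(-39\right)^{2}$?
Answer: $363519$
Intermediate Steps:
$S{\left(O,h \right)} = -6 + h \left(O + h\right)$ ($S{\left(O,h \right)} = -6 + \left(h + O\right) h = -6 + \left(O + h\right) h = -6 + h \left(O + h\right)$)
$a = 1521$
$a S{\left(x,-35 \right)} = 1521 \left(-6 + \left(-35\right)^{2} + 28 \left(-35\right)\right) = 1521 \left(-6 + 1225 - 980\right) = 1521 \cdot 239 = 363519$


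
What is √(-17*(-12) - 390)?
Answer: I*√186 ≈ 13.638*I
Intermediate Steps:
√(-17*(-12) - 390) = √(204 - 390) = √(-186) = I*√186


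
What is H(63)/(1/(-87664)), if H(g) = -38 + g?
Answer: -2191600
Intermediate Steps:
H(63)/(1/(-87664)) = (-38 + 63)/(1/(-87664)) = 25/(-1/87664) = 25*(-87664) = -2191600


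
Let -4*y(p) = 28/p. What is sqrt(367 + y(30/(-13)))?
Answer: sqrt(333030)/30 ≈ 19.236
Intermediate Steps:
y(p) = -7/p
sqrt(367 + y(30/(-13))) = sqrt(367 - 7/(30/(-13))) = sqrt(367 - 7/(30*(-1/13))) = sqrt(367 - 7/(-30/13)) = sqrt(367 - 7*(-13/30)) = sqrt(367 + 91/30) = sqrt(11101/30) = sqrt(333030)/30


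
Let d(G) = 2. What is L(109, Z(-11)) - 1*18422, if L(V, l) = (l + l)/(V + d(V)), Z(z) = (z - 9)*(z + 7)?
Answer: -2044682/111 ≈ -18421.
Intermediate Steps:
Z(z) = (-9 + z)*(7 + z)
L(V, l) = 2*l/(2 + V) (L(V, l) = (l + l)/(V + 2) = (2*l)/(2 + V) = 2*l/(2 + V))
L(109, Z(-11)) - 1*18422 = 2*(-63 + (-11)**2 - 2*(-11))/(2 + 109) - 1*18422 = 2*(-63 + 121 + 22)/111 - 18422 = 2*80*(1/111) - 18422 = 160/111 - 18422 = -2044682/111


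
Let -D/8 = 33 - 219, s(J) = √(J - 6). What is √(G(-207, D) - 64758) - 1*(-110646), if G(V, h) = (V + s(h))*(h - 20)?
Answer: 110646 + √(-368634 + 1468*√1482) ≈ 1.1065e+5 + 558.68*I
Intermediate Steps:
s(J) = √(-6 + J)
D = 1488 (D = -8*(33 - 219) = -8*(-186) = 1488)
G(V, h) = (-20 + h)*(V + √(-6 + h)) (G(V, h) = (V + √(-6 + h))*(h - 20) = (V + √(-6 + h))*(-20 + h) = (-20 + h)*(V + √(-6 + h)))
√(G(-207, D) - 64758) - 1*(-110646) = √((-20*(-207) - 20*√(-6 + 1488) - 207*1488 + 1488*√(-6 + 1488)) - 64758) - 1*(-110646) = √((4140 - 20*√1482 - 308016 + 1488*√1482) - 64758) + 110646 = √((-303876 + 1468*√1482) - 64758) + 110646 = √(-368634 + 1468*√1482) + 110646 = 110646 + √(-368634 + 1468*√1482)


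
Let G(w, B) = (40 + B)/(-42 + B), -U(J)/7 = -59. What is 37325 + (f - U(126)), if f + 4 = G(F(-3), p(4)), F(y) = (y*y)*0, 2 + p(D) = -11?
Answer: 2029913/55 ≈ 36908.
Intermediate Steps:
p(D) = -13 (p(D) = -2 - 11 = -13)
F(y) = 0 (F(y) = y**2*0 = 0)
U(J) = 413 (U(J) = -7*(-59) = 413)
G(w, B) = (40 + B)/(-42 + B)
f = -247/55 (f = -4 + (40 - 13)/(-42 - 13) = -4 + 27/(-55) = -4 - 1/55*27 = -4 - 27/55 = -247/55 ≈ -4.4909)
37325 + (f - U(126)) = 37325 + (-247/55 - 1*413) = 37325 + (-247/55 - 413) = 37325 - 22962/55 = 2029913/55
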